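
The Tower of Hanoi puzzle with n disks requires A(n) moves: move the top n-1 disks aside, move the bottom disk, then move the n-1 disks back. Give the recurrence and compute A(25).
Moving n disks = move the top n-1 disks aside (A(n-1) moves) + move the largest disk (1 move) + move the n-1 disks back on top (A(n-1) moves), so A(n) = 2A(n-1) + 1, with A(1) = 1 (a single disk takes one move).
First terms: 1, 3, 7, 15, 31, 63, … — each is one less than a power of 2. Indeed A(n) + 1 = 2(A(n-1) + 1) with A(1) + 1 = 2, so A(n) + 1 = 2ⁿ and A(n) = 2ⁿ - 1.
Hence A(25) = 2^25 - 1 = 33554432 - 1 = 33554431.

A(n) = 2A(n-1) + 1, A(1) = 1; A(25) = 33554431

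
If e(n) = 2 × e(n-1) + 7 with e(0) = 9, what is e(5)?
Computing step by step:
e(0) = 9
e(1) = 2 × 9 + 7 = 25
e(2) = 2 × 25 + 7 = 57
e(3) = 2 × 57 + 7 = 121
e(4) = 2 × 121 + 7 = 249
e(5) = 2 × 249 + 7 = 505

505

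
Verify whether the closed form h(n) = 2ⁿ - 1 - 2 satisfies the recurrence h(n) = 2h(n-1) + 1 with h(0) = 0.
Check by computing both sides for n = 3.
From the recurrence with h(0) = 0:
  h(0) = 0, h(1) = 1, h(2) = 3, h(3) = 7
  so the recurrence gives h(3) = 7.
From the proposed closed form h(n) = 2ⁿ - 1 - 2:
  h(3) = 5.
The recurrence gives 7 but the closed form gives 5, so the closed form does not satisfy the recurrence.

No, the closed form is incorrect.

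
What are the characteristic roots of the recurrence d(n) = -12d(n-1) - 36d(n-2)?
Substitute d(n) = rⁿ and divide through by rⁿ⁻²: r² + 12r + 36 = 0
Factor: (r + 6)² = 0, so r = -6 (double root).
General solution: d(n) = (A + Bn)·(-6)ⁿ

Characteristic: r² + 12r + 36 = 0, Roots: r = -6 (double root)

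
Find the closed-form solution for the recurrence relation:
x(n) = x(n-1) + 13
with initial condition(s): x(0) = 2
Recurrence: x(n) = x(n-1) + 13, initial: x(0) = 2.
Each step adds 13, so x(n) = x(0) + 13n = 13n + 2.

x(n) = 13n + 2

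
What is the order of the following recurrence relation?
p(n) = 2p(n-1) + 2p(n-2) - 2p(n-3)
The order is the largest lag k for which p(n-k) appears. Here the deepest term is p(n-3), so the order is 3.

Order 3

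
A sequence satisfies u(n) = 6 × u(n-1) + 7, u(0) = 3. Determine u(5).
Computing step by step:
u(0) = 3
u(1) = 6 × 3 + 7 = 25
u(2) = 6 × 25 + 7 = 157
u(3) = 6 × 157 + 7 = 949
u(4) = 6 × 949 + 7 = 5701
u(5) = 6 × 5701 + 7 = 34213

34213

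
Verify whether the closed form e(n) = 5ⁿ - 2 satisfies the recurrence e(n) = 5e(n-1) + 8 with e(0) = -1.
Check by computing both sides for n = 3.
From the recurrence with e(0) = -1:
  e(0) = -1, e(1) = 3, e(2) = 23, e(3) = 123
  so the recurrence gives e(3) = 123.
From the proposed closed form e(n) = 5ⁿ - 2:
  e(3) = 123.
Both sides give 123 at n = 3, and the initial condition(s) match, so the closed form is consistent.

Yes, the closed form is correct.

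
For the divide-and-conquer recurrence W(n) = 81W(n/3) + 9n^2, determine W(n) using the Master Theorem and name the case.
Master Theorem template: W(n) = a·W(n/b) + f(n).
Here: a=81, b=3, f(n)=9n^2
Compute log_b(a) = log_3(81) = 4.
f(n) = 9n^2 = O(n^(4-ε)) with ε = 2. Case 1: W(n) = Θ(n^log_b(a)) = Θ(n^4).

Case 1: W(n) = Θ(n^4)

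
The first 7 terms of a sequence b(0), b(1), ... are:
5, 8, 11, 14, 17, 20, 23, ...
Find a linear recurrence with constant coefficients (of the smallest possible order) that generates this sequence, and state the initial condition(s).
Look for the lowest-order linear relation among consecutive terms.
Observation: consecutive differences are constant (= 3).
Check at n=2: 1·8 + 3 = 11. ✓

b(n) = b(n-1) + 3, b(0) = 5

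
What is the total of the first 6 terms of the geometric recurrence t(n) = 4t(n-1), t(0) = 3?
Computing the sequence terms: 3, 12, 48, 192, 768, 3072
Adding these values together:

4095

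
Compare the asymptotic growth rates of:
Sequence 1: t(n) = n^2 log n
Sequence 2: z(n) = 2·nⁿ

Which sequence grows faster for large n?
Comparing growth rates:
Growth-rate hierarchy: log n ≺ any polynomial ≺ any exponential cⁿ (c>1) ≺ n! ≺ nⁿ.
super-exponential nⁿ dominates polynomial degree 2 (with log factor) asymptotically.

z(n) grows faster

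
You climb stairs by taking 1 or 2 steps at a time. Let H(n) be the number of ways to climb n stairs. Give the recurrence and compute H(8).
Condition on the size of the last step (1 to 2): before it there were n-1, …, n-2 stairs climbed, and these cases are disjoint, so H(n) = H(n-1) + H(n-2) (Fibonacci-type sequence).
Initial conditions by direct count (compositions of i into parts ≤ 2): H(1) = 1; H(2) = 2.
Iterating the recurrence: H(3) = 3, H(4) = 5, H(5) = 8, H(6) = 13, H(7) = 21, H(8) = 34.

H(n) = H(n-1) + H(n-2), H(1) = 1, H(2) = 2; H(8) = 34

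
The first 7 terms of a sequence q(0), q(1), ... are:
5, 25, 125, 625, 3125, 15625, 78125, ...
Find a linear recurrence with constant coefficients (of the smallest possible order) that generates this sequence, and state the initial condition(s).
Look for the lowest-order linear relation among consecutive terms.
Observation: each term is 5× the previous.
Check at n=2: 5·25 = 125. ✓

q(n) = 5 × q(n-1), q(0) = 5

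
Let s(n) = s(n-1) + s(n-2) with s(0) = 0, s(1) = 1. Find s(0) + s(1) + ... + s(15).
Computing the sequence terms: 0, 1, 1, 2, 3, 5, 8, 13, 21, 34, 55, 89, 144, 233, 377, 610
Adding these values together:

1596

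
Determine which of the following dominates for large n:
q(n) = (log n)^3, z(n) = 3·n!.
Comparing growth rates:
Growth-rate hierarchy: log n ≺ any polynomial ≺ any exponential cⁿ (c>1) ≺ n! ≺ nⁿ.
factorial dominates polylogarithmic (log n)^3 asymptotically.

z(n) grows faster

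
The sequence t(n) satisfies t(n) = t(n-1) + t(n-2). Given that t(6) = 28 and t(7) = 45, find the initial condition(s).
Work backwards using t(k) = t(k+2) - t(k+1):
t(5) = t(7) - t(6) = 45 - 28 = 17
t(4) = t(6) - t(5) = 28 - 17 = 11
t(3) = t(5) - t(4) = 17 - 11 = 6
t(2) = t(4) - t(3) = 11 - 6 = 5
t(1) = t(3) - t(2) = 6 - 5 = 1
t(0) = t(2) - t(1) = 5 - 1 = 4

t(0) = 4, t(1) = 1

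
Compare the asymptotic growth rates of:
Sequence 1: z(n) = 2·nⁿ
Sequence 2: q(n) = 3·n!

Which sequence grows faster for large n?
Comparing growth rates:
Growth-rate hierarchy: log n ≺ any polynomial ≺ any exponential cⁿ (c>1) ≺ n! ≺ nⁿ.
super-exponential nⁿ dominates factorial asymptotically.

z(n) grows faster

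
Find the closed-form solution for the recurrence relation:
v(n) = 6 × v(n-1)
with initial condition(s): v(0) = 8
Recurrence: v(n) = 6 × v(n-1), initial: v(0) = 8.
Each term is 6 times the previous, so this is geometric with ratio 6. After n steps: v(n) = v(0)·6ⁿ = 8·6ⁿ.

v(n) = 8·6ⁿ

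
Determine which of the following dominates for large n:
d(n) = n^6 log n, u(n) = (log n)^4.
Comparing growth rates:
Growth-rate hierarchy: log n ≺ any polynomial ≺ any exponential cⁿ (c>1) ≺ n! ≺ nⁿ.
polynomial degree 6 (with log factor) dominates polylogarithmic (log n)^4 asymptotically.

d(n) grows faster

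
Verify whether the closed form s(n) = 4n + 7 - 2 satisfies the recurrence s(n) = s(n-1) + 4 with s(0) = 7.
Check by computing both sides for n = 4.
From the recurrence with s(0) = 7:
  s(0) = 7, s(1) = 11, s(2) = 15, s(3) = 19, s(4) = 23
  so the recurrence gives s(4) = 23.
From the proposed closed form s(n) = 4n + 7 - 2:
  s(4) = 21.
The recurrence gives 23 but the closed form gives 21, so the closed form does not satisfy the recurrence.

No, the closed form is incorrect.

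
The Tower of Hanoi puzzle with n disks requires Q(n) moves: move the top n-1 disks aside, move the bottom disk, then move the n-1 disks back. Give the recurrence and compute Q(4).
Moving n disks = move the top n-1 disks aside (Q(n-1) moves) + move the largest disk (1 move) + move the n-1 disks back on top (Q(n-1) moves), so Q(n) = 2Q(n-1) + 1, with Q(1) = 1 (a single disk takes one move).
First terms: 1, 3, 7, 15, … — each is one less than a power of 2. Indeed Q(n) + 1 = 2(Q(n-1) + 1) with Q(1) + 1 = 2, so Q(n) + 1 = 2ⁿ and Q(n) = 2ⁿ - 1.
Hence Q(4) = 2^4 - 1 = 16 - 1 = 15.

Q(n) = 2Q(n-1) + 1, Q(1) = 1; Q(4) = 15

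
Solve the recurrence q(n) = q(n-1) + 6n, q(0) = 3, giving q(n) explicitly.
Recurrence: q(n) = q(n-1) + 6n, initial: q(0) = 3.
Telescoping: q(n) = q(0) + 6·Σᵢ₌₁ⁿ i = 3 + 6·n(n+1)/2.

q(n) = 6·n(n+1)/2 + 3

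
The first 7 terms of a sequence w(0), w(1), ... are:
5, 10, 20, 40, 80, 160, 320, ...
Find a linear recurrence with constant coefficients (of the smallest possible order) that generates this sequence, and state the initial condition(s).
Look for the lowest-order linear relation among consecutive terms.
Observation: each term is 2× the previous.
Check at n=2: 2·10 = 20. ✓

w(n) = 2 × w(n-1), w(0) = 5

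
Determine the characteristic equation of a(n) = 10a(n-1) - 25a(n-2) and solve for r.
Substitute a(n) = rⁿ and divide through by rⁿ⁻²: r² - 10r + 25 = 0
Factor: (r - 5)² = 0, so r = 5 (double root).
General solution: a(n) = (A + Bn)·5ⁿ

Characteristic: r² - 10r + 25 = 0, Roots: r = 5 (double root)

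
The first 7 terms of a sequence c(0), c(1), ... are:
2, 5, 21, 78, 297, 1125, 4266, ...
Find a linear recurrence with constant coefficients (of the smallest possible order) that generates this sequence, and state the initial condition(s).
Look for the lowest-order linear relation among consecutive terms.
Observation: c(n) - 3·c(n-1) - (3)·c(n-2) = 0 holds for the shown terms, and no order-1 relation c(n) = α·c(n-1) + β fits.
Check at n=3: 3·21 + (3)·5 = 78. ✓

c(n) = 3c(n-1) + 3c(n-2), c(0) = 2, c(1) = 5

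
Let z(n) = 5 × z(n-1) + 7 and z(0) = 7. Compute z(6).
Computing step by step:
z(0) = 7
z(1) = 5 × 7 + 7 = 42
z(2) = 5 × 42 + 7 = 217
z(3) = 5 × 217 + 7 = 1092
z(4) = 5 × 1092 + 7 = 5467
z(5) = 5 × 5467 + 7 = 27342
z(6) = 5 × 27342 + 7 = 136717

136717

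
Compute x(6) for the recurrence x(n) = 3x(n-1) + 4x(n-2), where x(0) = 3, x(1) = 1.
Computing the sequence terms:
3, 1, 15, 49, 207, 817, 3279

3279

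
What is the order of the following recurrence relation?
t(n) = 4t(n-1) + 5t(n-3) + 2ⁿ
The order is the largest lag k for which t(n-k) appears. Here the deepest term is t(n-3) (the 2ⁿ term is non-homogeneous and does not affect the order), so the order is 3.

Order 3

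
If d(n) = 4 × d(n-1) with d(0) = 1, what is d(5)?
Computing step by step:
d(0) = 1
d(1) = 4 × 1 = 4
d(2) = 4 × 4 = 16
d(3) = 4 × 16 = 64
d(4) = 4 × 64 = 256
d(5) = 4 × 256 = 1024

1024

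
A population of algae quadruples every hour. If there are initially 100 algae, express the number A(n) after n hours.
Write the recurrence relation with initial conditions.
Each hour multiplies the count by 4, so the count after n hours depends only on the count after n-1 hours: A(n) = 4 × A(n-1). The starting count gives A(0) = 100.
Unrolling n times gives the closed form A(n) = 100 × 4ⁿ.

A(n) = 4 × A(n-1), A(0) = 100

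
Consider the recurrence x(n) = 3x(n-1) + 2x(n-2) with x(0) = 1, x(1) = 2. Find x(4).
Computing the sequence terms:
1, 2, 8, 28, 100

100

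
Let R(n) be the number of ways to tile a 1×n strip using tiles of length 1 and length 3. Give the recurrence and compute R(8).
Condition on the last tile: it has length 1 (leaving a 1×(n-1) strip) or length 3 (leaving a 1×(n-3) strip), so R(n) = R(n-1) + R(n-3) (order-3 linear recurrence).
For 0 ≤ i < 3 only unit tiles fit, so R(i) = 1.
Iterating the recurrence: R(3) = 2, R(4) = 3, R(5) = 4, R(6) = 6, R(7) = 9, R(8) = 13.

R(n) = R(n-1) + R(n-3), with R(i) = 1 for 0 ≤ i < 3; R(8) = 13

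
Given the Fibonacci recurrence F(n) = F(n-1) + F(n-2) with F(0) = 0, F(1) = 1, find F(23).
Computing the sequence terms:
0, 1, 1, 2, 3, 5, 8, 13, 21, 34, 55, 89, 144, 233, 377, 610, 987, 1597, 2584, 4181, 6765, 10946, 17711, 28657

28657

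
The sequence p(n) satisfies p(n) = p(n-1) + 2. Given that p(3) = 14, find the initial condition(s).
p(3) = p(0) + 3·2, so p(0) = 14 - 6 = 8.

p(0) = 8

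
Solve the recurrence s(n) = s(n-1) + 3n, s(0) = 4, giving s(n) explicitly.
Recurrence: s(n) = s(n-1) + 3n, initial: s(0) = 4.
Telescoping: s(n) = s(0) + 3·Σᵢ₌₁ⁿ i = 4 + 3·n(n+1)/2.

s(n) = 3·n(n+1)/2 + 4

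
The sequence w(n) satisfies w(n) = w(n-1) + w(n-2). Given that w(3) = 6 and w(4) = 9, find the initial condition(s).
Work backwards using w(k) = w(k+2) - w(k+1):
w(2) = w(4) - w(3) = 9 - 6 = 3
w(1) = w(3) - w(2) = 6 - 3 = 3
w(0) = w(2) - w(1) = 3 - 3 = 0

w(0) = 0, w(1) = 3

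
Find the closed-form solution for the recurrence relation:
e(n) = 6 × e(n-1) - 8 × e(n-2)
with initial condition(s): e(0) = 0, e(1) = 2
Recurrence: e(n) = 6 × e(n-1) - 8 × e(n-2), initial: e(0) = 0, e(1) = 2.
Characteristic equation: r² - 6r + 8 = 0, which factors as (r - 4)(r - 2) = 0, so r = 4, 2. General solution e(n) = A·4ⁿ + B·2ⁿ. From e(0) = 0: A + B = 0. From e(1) = 2: 4A + 2B = 2. Solving gives A = 1, B = -1.

e(n) = 4ⁿ - 2ⁿ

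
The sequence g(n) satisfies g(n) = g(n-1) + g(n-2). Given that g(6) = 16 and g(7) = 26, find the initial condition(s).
Work backwards using g(k) = g(k+2) - g(k+1):
g(5) = g(7) - g(6) = 26 - 16 = 10
g(4) = g(6) - g(5) = 16 - 10 = 6
g(3) = g(5) - g(4) = 10 - 6 = 4
g(2) = g(4) - g(3) = 6 - 4 = 2
g(1) = g(3) - g(2) = 4 - 2 = 2
g(0) = g(2) - g(1) = 2 - 2 = 0

g(0) = 0, g(1) = 2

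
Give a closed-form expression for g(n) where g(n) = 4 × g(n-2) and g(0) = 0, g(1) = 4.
Recurrence: g(n) = 4 × g(n-2), initial: g(0) = 0, g(1) = 4.
Characteristic equation: r² - 4 = 0, which factors as (r - 2)(r + 2) = 0, so r = 2, -2. General solution g(n) = A·2ⁿ + B·(-2)ⁿ. From g(0) = 0: A + B = 0. From g(1) = 4: 2A - 2B = 4. Solving gives A = 1, B = -1.

g(n) = 2ⁿ - (-2)ⁿ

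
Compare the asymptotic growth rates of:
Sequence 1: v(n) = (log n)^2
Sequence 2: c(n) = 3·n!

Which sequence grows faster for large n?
Comparing growth rates:
Growth-rate hierarchy: log n ≺ any polynomial ≺ any exponential cⁿ (c>1) ≺ n! ≺ nⁿ.
factorial dominates polylogarithmic (log n)^2 asymptotically.

c(n) grows faster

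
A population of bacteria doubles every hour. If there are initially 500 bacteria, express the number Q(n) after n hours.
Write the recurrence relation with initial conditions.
Each hour multiplies the count by 2, so the count after n hours depends only on the count after n-1 hours: Q(n) = 2 × Q(n-1). The starting count gives Q(0) = 500.
Unrolling n times gives the closed form Q(n) = 500 × 2ⁿ.

Q(n) = 2 × Q(n-1), Q(0) = 500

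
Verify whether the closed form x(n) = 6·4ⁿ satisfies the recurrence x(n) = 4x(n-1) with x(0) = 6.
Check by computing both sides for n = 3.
From the recurrence with x(0) = 6:
  x(0) = 6, x(1) = 24, x(2) = 96, x(3) = 384
  so the recurrence gives x(3) = 384.
From the proposed closed form x(n) = 6·4ⁿ:
  x(3) = 384.
Both sides give 384 at n = 3, and the initial condition(s) match, so the closed form is consistent.

Yes, the closed form is correct.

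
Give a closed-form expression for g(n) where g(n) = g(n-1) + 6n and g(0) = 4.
Recurrence: g(n) = g(n-1) + 6n, initial: g(0) = 4.
Telescoping: g(n) = g(0) + 6·Σᵢ₌₁ⁿ i = 4 + 6·n(n+1)/2.

g(n) = 6·n(n+1)/2 + 4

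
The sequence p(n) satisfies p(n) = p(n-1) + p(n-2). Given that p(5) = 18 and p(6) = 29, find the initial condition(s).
Work backwards using p(k) = p(k+2) - p(k+1):
p(4) = p(6) - p(5) = 29 - 18 = 11
p(3) = p(5) - p(4) = 18 - 11 = 7
p(2) = p(4) - p(3) = 11 - 7 = 4
p(1) = p(3) - p(2) = 7 - 4 = 3
p(0) = p(2) - p(1) = 4 - 3 = 1

p(0) = 1, p(1) = 3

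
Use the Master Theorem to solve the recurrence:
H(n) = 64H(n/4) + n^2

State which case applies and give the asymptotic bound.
Master Theorem template: H(n) = a·H(n/b) + f(n).
Here: a=64, b=4, f(n)=n^2
Compute log_b(a) = log_4(64) = 3.
f(n) = n^2 = O(n^(3-ε)) with ε = 1. Case 1: H(n) = Θ(n^log_b(a)) = Θ(n^3).

Case 1: H(n) = Θ(n^3)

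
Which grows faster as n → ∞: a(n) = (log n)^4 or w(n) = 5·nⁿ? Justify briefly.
Comparing growth rates:
Growth-rate hierarchy: log n ≺ any polynomial ≺ any exponential cⁿ (c>1) ≺ n! ≺ nⁿ.
super-exponential nⁿ dominates polylogarithmic (log n)^4 asymptotically.

w(n) grows faster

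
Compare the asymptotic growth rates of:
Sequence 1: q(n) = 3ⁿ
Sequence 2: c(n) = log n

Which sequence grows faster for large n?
Comparing growth rates:
Growth-rate hierarchy: log n ≺ any polynomial ≺ any exponential cⁿ (c>1) ≺ n! ≺ nⁿ.
exponential base 3 dominates logarithmic asymptotically.

q(n) grows faster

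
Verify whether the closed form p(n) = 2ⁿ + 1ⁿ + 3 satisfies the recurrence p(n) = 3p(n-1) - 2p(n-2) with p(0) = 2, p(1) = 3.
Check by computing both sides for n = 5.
From the recurrence with p(0) = 2, p(1) = 3:
  p(0) = 2, p(1) = 3, p(2) = 5, p(3) = 9, p(4) = 17, p(5) = 33
  so the recurrence gives p(5) = 33.
From the proposed closed form p(n) = 2ⁿ + 1ⁿ + 3:
  p(5) = 36.
The recurrence gives 33 but the closed form gives 36, so the closed form does not satisfy the recurrence.

No, the closed form is incorrect.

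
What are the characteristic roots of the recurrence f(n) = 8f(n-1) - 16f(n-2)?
Substitute f(n) = rⁿ and divide through by rⁿ⁻²: r² - 8r + 16 = 0
Factor: (r - 4)² = 0, so r = 4 (double root).
General solution: f(n) = (A + Bn)·4ⁿ

Characteristic: r² - 8r + 16 = 0, Roots: r = 4 (double root)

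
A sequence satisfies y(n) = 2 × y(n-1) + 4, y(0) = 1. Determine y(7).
Computing step by step:
y(0) = 1
y(1) = 2 × 1 + 4 = 6
y(2) = 2 × 6 + 4 = 16
y(3) = 2 × 16 + 4 = 36
y(4) = 2 × 36 + 4 = 76
y(5) = 2 × 76 + 4 = 156
y(6) = 2 × 156 + 4 = 316
y(7) = 2 × 316 + 4 = 636

636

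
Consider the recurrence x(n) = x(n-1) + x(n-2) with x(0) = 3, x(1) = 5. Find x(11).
Computing the sequence terms:
3, 5, 8, 13, 21, 34, 55, 89, 144, 233, 377, 610

610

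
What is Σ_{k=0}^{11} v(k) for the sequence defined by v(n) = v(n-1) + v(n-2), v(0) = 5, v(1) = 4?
Computing the sequence terms: 5, 4, 9, 13, 22, 35, 57, 92, 149, 241, 390, 631
Adding these values together:

1648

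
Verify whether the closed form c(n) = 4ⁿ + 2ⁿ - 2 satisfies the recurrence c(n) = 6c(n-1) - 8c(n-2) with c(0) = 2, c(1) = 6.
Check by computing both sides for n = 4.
From the recurrence with c(0) = 2, c(1) = 6:
  c(0) = 2, c(1) = 6, c(2) = 20, c(3) = 72, c(4) = 272
  so the recurrence gives c(4) = 272.
From the proposed closed form c(n) = 4ⁿ + 2ⁿ - 2:
  c(4) = 270.
The recurrence gives 272 but the closed form gives 270, so the closed form does not satisfy the recurrence.

No, the closed form is incorrect.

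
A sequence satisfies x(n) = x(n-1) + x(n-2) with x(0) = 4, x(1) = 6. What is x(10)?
Computing the sequence terms:
4, 6, 10, 16, 26, 42, 68, 110, 178, 288, 466

466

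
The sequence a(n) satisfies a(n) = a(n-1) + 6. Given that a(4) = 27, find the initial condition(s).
a(4) = a(0) + 4·6, so a(0) = 27 - 24 = 3.

a(0) = 3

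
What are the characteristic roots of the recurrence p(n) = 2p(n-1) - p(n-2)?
Substitute p(n) = rⁿ and divide through by rⁿ⁻²: r² - 2r + 1 = 0
Factor: (r - 1)² = 0, so r = 1 (double root).
General solution: p(n) = (A + Bn)·1ⁿ

Characteristic: r² - 2r + 1 = 0, Roots: r = 1 (double root)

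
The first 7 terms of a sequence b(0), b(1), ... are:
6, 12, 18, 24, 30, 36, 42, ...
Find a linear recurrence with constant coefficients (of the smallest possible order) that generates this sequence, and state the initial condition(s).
Look for the lowest-order linear relation among consecutive terms.
Observation: consecutive differences are constant (= 6).
Check at n=2: 1·12 + 6 = 18. ✓

b(n) = b(n-1) + 6, b(0) = 6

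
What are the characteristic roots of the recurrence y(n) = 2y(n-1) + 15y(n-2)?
Substitute y(n) = rⁿ and divide through by rⁿ⁻²: r² - 2r - 15 = 0
Factor: (r - 5)(r + 3) = 0, so r = 5, -3.
General solution: y(n) = A·5ⁿ + B·(-3)ⁿ

Characteristic: r² - 2r - 15 = 0, Roots: r = 5, -3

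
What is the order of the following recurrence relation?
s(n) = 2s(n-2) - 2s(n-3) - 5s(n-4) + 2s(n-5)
The order is the largest lag k for which s(n-k) appears. Here the deepest term is s(n-5), so the order is 5.

Order 5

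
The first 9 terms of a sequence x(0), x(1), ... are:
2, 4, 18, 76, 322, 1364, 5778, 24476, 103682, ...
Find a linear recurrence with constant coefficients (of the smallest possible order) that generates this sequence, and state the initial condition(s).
Look for the lowest-order linear relation among consecutive terms.
Observation: x(n) - 4·x(n-1) - (1)·x(n-2) = 0 holds for the shown terms, and no order-1 relation x(n) = α·x(n-1) + β fits.
Check at n=3: 4·18 + (1)·4 = 76. ✓

x(n) = 4x(n-1) + x(n-2), x(0) = 2, x(1) = 4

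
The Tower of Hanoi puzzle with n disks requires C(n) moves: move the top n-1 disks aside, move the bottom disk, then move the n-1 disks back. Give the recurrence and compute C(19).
Moving n disks = move the top n-1 disks aside (C(n-1) moves) + move the largest disk (1 move) + move the n-1 disks back on top (C(n-1) moves), so C(n) = 2C(n-1) + 1, with C(1) = 1 (a single disk takes one move).
First terms: 1, 3, 7, 15, 31, 63, … — each is one less than a power of 2. Indeed C(n) + 1 = 2(C(n-1) + 1) with C(1) + 1 = 2, so C(n) + 1 = 2ⁿ and C(n) = 2ⁿ - 1.
Hence C(19) = 2^19 - 1 = 524288 - 1 = 524287.

C(n) = 2C(n-1) + 1, C(1) = 1; C(19) = 524287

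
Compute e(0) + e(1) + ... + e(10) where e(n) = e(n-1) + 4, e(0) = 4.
Computing the sequence terms: 4, 8, 12, 16, 20, 24, 28, 32, 36, 40, 44
Adding these values together:

264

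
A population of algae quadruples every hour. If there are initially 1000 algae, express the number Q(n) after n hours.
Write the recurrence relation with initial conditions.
Each hour multiplies the count by 4, so the count after n hours depends only on the count after n-1 hours: Q(n) = 4 × Q(n-1). The starting count gives Q(0) = 1000.
Unrolling n times gives the closed form Q(n) = 1000 × 4ⁿ.

Q(n) = 4 × Q(n-1), Q(0) = 1000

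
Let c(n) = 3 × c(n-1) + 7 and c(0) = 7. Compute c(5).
Computing step by step:
c(0) = 7
c(1) = 3 × 7 + 7 = 28
c(2) = 3 × 28 + 7 = 91
c(3) = 3 × 91 + 7 = 280
c(4) = 3 × 280 + 7 = 847
c(5) = 3 × 847 + 7 = 2548

2548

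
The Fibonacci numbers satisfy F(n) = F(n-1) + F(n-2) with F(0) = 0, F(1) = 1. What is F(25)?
Computing the sequence terms:
0, 1, 1, 2, 3, 5, 8, 13, 21, 34, 55, 89, 144, 233, 377, 610, 987, 1597, 2584, 4181, 6765, 10946, 17711, 28657, 46368, 75025

75025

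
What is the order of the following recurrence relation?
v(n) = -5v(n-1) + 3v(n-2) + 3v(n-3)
The order is the largest lag k for which v(n-k) appears. Here the deepest term is v(n-3), so the order is 3.

Order 3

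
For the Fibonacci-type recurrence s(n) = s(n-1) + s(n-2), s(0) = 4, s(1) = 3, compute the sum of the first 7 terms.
Computing the sequence terms: 4, 3, 7, 10, 17, 27, 44
Adding these values together:

112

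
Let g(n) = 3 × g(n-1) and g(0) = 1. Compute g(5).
Computing step by step:
g(0) = 1
g(1) = 3 × 1 = 3
g(2) = 3 × 3 = 9
g(3) = 3 × 9 = 27
g(4) = 3 × 27 = 81
g(5) = 3 × 81 = 243

243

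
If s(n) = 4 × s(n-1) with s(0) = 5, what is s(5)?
Computing step by step:
s(0) = 5
s(1) = 4 × 5 = 20
s(2) = 4 × 20 = 80
s(3) = 4 × 80 = 320
s(4) = 4 × 320 = 1280
s(5) = 4 × 1280 = 5120

5120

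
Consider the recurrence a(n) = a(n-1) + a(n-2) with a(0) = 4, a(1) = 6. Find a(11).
Computing the sequence terms:
4, 6, 10, 16, 26, 42, 68, 110, 178, 288, 466, 754

754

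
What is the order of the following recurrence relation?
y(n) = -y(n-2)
The order is the largest lag k for which y(n-k) appears. Here the deepest term is y(n-2), so the order is 2.

Order 2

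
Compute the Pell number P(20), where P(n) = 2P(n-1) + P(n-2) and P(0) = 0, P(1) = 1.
Computing the sequence terms:
0, 1, 2, 5, 12, 29, 70, 169, 408, 985, 2378, 5741, 13860, 33461, 80782, 195025, 470832, 1136689, 2744210, 6625109, 15994428

15994428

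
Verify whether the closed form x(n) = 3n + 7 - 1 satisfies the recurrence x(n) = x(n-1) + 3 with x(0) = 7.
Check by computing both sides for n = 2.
From the recurrence with x(0) = 7:
  x(0) = 7, x(1) = 10, x(2) = 13
  so the recurrence gives x(2) = 13.
From the proposed closed form x(n) = 3n + 7 - 1:
  x(2) = 12.
The recurrence gives 13 but the closed form gives 12, so the closed form does not satisfy the recurrence.

No, the closed form is incorrect.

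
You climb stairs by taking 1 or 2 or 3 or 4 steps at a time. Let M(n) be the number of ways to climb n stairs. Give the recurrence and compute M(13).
Condition on the size of the last step (1 to 4): before it there were n-1, …, n-4 stairs climbed, and these cases are disjoint, so M(n) = M(n-1) + M(n-2) + M(n-3) + M(n-4) (order-4 linear recurrence).
Initial conditions by direct count (compositions of i into parts ≤ 4): M(1) = 1; M(2) = 2; M(3) = 4; M(4) = 8.
Iterating the recurrence: M(5) = 15, M(6) = 29, M(7) = 56, M(8) = 108, M(9) = 208, M(10) = 401, M(11) = 773, M(12) = 1490, M(13) = 2872.

M(n) = M(n-1) + M(n-2) + M(n-3) + M(n-4), M(1) = 1, M(2) = 2, M(3) = 4, M(4) = 8; M(13) = 2872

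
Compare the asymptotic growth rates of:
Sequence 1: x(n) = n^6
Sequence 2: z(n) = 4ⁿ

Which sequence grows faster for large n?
Comparing growth rates:
Growth-rate hierarchy: log n ≺ any polynomial ≺ any exponential cⁿ (c>1) ≺ n! ≺ nⁿ.
exponential base 4 dominates polynomial degree 6 asymptotically.

z(n) grows faster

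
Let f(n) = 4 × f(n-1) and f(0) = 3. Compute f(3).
Computing step by step:
f(0) = 3
f(1) = 4 × 3 = 12
f(2) = 4 × 12 = 48
f(3) = 4 × 48 = 192

192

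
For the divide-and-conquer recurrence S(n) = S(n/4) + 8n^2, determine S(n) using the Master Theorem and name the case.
Master Theorem template: S(n) = a·S(n/b) + f(n).
Here: a=1, b=4, f(n)=8n^2
Compute log_b(a) = log_4(1) = 0.
f(n) = 8n^2 = Ω(n^(0+ε)) with ε = 2, and the regularity condition holds (a·f(n/b) = (a/b^2)·f(n) with a/b^2 = 4^-2 < 1). Case 3: S(n) = Θ(f(n)) = Θ(n^2).

Case 3: S(n) = Θ(n^2)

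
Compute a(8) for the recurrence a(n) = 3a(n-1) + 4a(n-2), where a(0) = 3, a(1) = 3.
Computing the sequence terms:
3, 3, 21, 75, 309, 1227, 4917, 19659, 78645

78645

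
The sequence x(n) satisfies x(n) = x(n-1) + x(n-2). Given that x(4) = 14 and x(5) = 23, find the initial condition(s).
Work backwards using x(k) = x(k+2) - x(k+1):
x(3) = x(5) - x(4) = 23 - 14 = 9
x(2) = x(4) - x(3) = 14 - 9 = 5
x(1) = x(3) - x(2) = 9 - 5 = 4
x(0) = x(2) - x(1) = 5 - 4 = 1

x(0) = 1, x(1) = 4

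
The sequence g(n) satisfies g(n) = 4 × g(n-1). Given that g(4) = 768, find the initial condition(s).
In general g(n) = 4ⁿ · g(0). At n = 4: g(0) = g(4) / 4^4 = 768 / 256 = 3.

g(0) = 3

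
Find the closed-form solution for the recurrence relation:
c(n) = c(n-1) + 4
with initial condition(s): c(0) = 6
Recurrence: c(n) = c(n-1) + 4, initial: c(0) = 6.
Each step adds 4, so c(n) = c(0) + 4n = 4n + 6.

c(n) = 4n + 6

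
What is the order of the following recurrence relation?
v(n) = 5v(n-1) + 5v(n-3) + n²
The order is the largest lag k for which v(n-k) appears. Here the deepest term is v(n-3) (the n² term is non-homogeneous and does not affect the order), so the order is 3.

Order 3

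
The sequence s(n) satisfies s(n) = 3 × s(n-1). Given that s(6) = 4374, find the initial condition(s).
In general s(n) = 3ⁿ · s(0). At n = 6: s(0) = s(6) / 3^6 = 4374 / 729 = 6.

s(0) = 6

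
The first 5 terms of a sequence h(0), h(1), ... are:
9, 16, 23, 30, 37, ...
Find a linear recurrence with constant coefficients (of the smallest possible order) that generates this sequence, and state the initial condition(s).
Look for the lowest-order linear relation among consecutive terms.
Observation: consecutive differences are constant (= 7).
Check at n=2: 1·16 + 7 = 23. ✓

h(n) = h(n-1) + 7, h(0) = 9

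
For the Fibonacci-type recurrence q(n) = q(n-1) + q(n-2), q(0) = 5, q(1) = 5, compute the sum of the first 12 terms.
Computing the sequence terms: 5, 5, 10, 15, 25, 40, 65, 105, 170, 275, 445, 720
Adding these values together:

1880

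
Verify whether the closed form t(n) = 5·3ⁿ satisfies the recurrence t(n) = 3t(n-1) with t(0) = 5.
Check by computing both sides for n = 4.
From the recurrence with t(0) = 5:
  t(0) = 5, t(1) = 15, t(2) = 45, t(3) = 135, t(4) = 405
  so the recurrence gives t(4) = 405.
From the proposed closed form t(n) = 5·3ⁿ:
  t(4) = 405.
Both sides give 405 at n = 4, and the initial condition(s) match, so the closed form is consistent.

Yes, the closed form is correct.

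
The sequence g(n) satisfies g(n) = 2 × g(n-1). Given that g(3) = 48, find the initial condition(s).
In general g(n) = 2ⁿ · g(0). At n = 3: g(0) = g(3) / 2^3 = 48 / 8 = 6.

g(0) = 6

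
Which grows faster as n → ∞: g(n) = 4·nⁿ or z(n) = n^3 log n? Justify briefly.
Comparing growth rates:
Growth-rate hierarchy: log n ≺ any polynomial ≺ any exponential cⁿ (c>1) ≺ n! ≺ nⁿ.
super-exponential nⁿ dominates polynomial degree 3 (with log factor) asymptotically.

g(n) grows faster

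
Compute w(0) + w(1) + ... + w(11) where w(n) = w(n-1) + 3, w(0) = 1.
Computing the sequence terms: 1, 4, 7, 10, 13, 16, 19, 22, 25, 28, 31, 34
Adding these values together:

210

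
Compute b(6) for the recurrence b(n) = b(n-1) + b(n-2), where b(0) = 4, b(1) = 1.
Computing the sequence terms:
4, 1, 5, 6, 11, 17, 28

28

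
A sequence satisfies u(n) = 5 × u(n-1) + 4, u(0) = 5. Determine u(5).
Computing step by step:
u(0) = 5
u(1) = 5 × 5 + 4 = 29
u(2) = 5 × 29 + 4 = 149
u(3) = 5 × 149 + 4 = 749
u(4) = 5 × 749 + 4 = 3749
u(5) = 5 × 3749 + 4 = 18749

18749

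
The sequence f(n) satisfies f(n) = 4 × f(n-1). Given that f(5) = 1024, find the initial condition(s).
In general f(n) = 4ⁿ · f(0). At n = 5: f(0) = f(5) / 4^5 = 1024 / 1024 = 1.

f(0) = 1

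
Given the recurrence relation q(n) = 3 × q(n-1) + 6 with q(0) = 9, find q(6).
Computing step by step:
q(0) = 9
q(1) = 3 × 9 + 6 = 33
q(2) = 3 × 33 + 6 = 105
q(3) = 3 × 105 + 6 = 321
q(4) = 3 × 321 + 6 = 969
q(5) = 3 × 969 + 6 = 2913
q(6) = 3 × 2913 + 6 = 8745

8745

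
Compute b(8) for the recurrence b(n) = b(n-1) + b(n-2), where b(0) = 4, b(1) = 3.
Computing the sequence terms:
4, 3, 7, 10, 17, 27, 44, 71, 115

115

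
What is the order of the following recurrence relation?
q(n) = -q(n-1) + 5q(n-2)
The order is the largest lag k for which q(n-k) appears. Here the deepest term is q(n-2), so the order is 2.

Order 2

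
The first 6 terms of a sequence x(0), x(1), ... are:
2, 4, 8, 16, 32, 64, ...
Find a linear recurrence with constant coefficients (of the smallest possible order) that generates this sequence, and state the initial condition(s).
Look for the lowest-order linear relation among consecutive terms.
Observation: each term is 2× the previous.
Check at n=2: 2·4 = 8. ✓

x(n) = 2 × x(n-1), x(0) = 2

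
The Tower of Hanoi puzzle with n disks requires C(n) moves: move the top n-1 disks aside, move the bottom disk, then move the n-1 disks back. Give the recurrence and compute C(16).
Moving n disks = move the top n-1 disks aside (C(n-1) moves) + move the largest disk (1 move) + move the n-1 disks back on top (C(n-1) moves), so C(n) = 2C(n-1) + 1, with C(1) = 1 (a single disk takes one move).
First terms: 1, 3, 7, 15, 31, 63, … — each is one less than a power of 2. Indeed C(n) + 1 = 2(C(n-1) + 1) with C(1) + 1 = 2, so C(n) + 1 = 2ⁿ and C(n) = 2ⁿ - 1.
Hence C(16) = 2^16 - 1 = 65536 - 1 = 65535.

C(n) = 2C(n-1) + 1, C(1) = 1; C(16) = 65535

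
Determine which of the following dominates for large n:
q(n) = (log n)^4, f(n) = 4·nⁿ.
Comparing growth rates:
Growth-rate hierarchy: log n ≺ any polynomial ≺ any exponential cⁿ (c>1) ≺ n! ≺ nⁿ.
super-exponential nⁿ dominates polylogarithmic (log n)^4 asymptotically.

f(n) grows faster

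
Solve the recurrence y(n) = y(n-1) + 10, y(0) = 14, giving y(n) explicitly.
Recurrence: y(n) = y(n-1) + 10, initial: y(0) = 14.
Each step adds 10, so y(n) = y(0) + 10n = 10n + 14.

y(n) = 10n + 14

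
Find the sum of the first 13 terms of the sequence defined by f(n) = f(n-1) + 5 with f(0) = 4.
Computing the sequence terms: 4, 9, 14, 19, 24, 29, 34, 39, 44, 49, 54, 59, 64
Adding these values together:

442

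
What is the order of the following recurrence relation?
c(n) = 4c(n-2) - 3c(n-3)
The order is the largest lag k for which c(n-k) appears. Here the deepest term is c(n-3), so the order is 3.

Order 3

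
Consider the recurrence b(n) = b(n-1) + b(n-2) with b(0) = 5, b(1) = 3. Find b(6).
Computing the sequence terms:
5, 3, 8, 11, 19, 30, 49

49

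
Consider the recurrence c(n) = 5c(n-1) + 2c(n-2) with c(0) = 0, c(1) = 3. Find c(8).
Computing the sequence terms:
0, 3, 15, 81, 435, 2337, 12555, 67449, 362355

362355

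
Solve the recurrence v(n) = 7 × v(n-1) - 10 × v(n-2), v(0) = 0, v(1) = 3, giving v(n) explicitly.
Recurrence: v(n) = 7 × v(n-1) - 10 × v(n-2), initial: v(0) = 0, v(1) = 3.
Characteristic equation: r² - 7r + 10 = 0, which factors as (r - 5)(r - 2) = 0, so r = 5, 2. General solution v(n) = A·5ⁿ + B·2ⁿ. From v(0) = 0: A + B = 0. From v(1) = 3: 5A + 2B = 3. Solving gives A = 1, B = -1.

v(n) = 5ⁿ - 2ⁿ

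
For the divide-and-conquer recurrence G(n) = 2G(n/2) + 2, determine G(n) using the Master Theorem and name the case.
Master Theorem template: G(n) = a·G(n/b) + f(n).
Here: a=2, b=2, f(n)=2
Compute log_b(a) = log_2(2) = 1.
f(n) = 2 = O(n^(1-ε)) with ε = 1. Case 1: G(n) = Θ(n^log_b(a)) = Θ(n).

Case 1: G(n) = Θ(n)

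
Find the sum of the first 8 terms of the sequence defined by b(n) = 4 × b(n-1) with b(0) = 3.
Computing the sequence terms: 3, 12, 48, 192, 768, 3072, 12288, 49152
Adding these values together:

65535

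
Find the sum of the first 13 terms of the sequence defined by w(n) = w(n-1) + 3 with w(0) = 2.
Computing the sequence terms: 2, 5, 8, 11, 14, 17, 20, 23, 26, 29, 32, 35, 38
Adding these values together:

260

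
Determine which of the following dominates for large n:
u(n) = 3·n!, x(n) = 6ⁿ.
Comparing growth rates:
Growth-rate hierarchy: log n ≺ any polynomial ≺ any exponential cⁿ (c>1) ≺ n! ≺ nⁿ.
factorial dominates exponential base 6 asymptotically.

u(n) grows faster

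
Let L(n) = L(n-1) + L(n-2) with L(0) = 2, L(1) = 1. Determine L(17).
Computing the sequence terms:
2, 1, 3, 4, 7, 11, 18, 29, 47, 76, 123, 199, 322, 521, 843, 1364, 2207, 3571

3571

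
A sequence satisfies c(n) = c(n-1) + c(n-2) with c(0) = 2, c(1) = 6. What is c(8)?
Computing the sequence terms:
2, 6, 8, 14, 22, 36, 58, 94, 152

152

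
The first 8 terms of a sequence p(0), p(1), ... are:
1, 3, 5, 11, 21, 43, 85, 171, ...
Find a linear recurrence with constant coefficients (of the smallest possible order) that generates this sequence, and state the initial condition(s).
Look for the lowest-order linear relation among consecutive terms.
Observation: p(n) - 1·p(n-1) - (2)·p(n-2) = 0 holds for the shown terms, and no order-1 relation p(n) = α·p(n-1) + β fits.
Check at n=3: 1·5 + (2)·3 = 11. ✓

p(n) = p(n-1) + 2p(n-2), p(0) = 1, p(1) = 3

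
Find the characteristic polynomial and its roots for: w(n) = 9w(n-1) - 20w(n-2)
Substitute w(n) = rⁿ and divide through by rⁿ⁻²: r² - 9r + 20 = 0
Factor: (r - 5)(r - 4) = 0, so r = 5, 4.
General solution: w(n) = A·5ⁿ + B·4ⁿ

Characteristic: r² - 9r + 20 = 0, Roots: r = 5, 4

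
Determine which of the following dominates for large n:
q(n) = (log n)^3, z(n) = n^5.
Comparing growth rates:
Growth-rate hierarchy: log n ≺ any polynomial ≺ any exponential cⁿ (c>1) ≺ n! ≺ nⁿ.
polynomial degree 5 dominates polylogarithmic (log n)^3 asymptotically.

z(n) grows faster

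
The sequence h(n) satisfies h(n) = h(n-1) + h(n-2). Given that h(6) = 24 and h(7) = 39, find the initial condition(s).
Work backwards using h(k) = h(k+2) - h(k+1):
h(5) = h(7) - h(6) = 39 - 24 = 15
h(4) = h(6) - h(5) = 24 - 15 = 9
h(3) = h(5) - h(4) = 15 - 9 = 6
h(2) = h(4) - h(3) = 9 - 6 = 3
h(1) = h(3) - h(2) = 6 - 3 = 3
h(0) = h(2) - h(1) = 3 - 3 = 0

h(0) = 0, h(1) = 3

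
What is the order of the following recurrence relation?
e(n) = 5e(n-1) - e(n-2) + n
The order is the largest lag k for which e(n-k) appears. Here the deepest term is e(n-2) (the n term is non-homogeneous and does not affect the order), so the order is 2.

Order 2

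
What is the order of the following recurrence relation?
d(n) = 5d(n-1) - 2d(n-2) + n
The order is the largest lag k for which d(n-k) appears. Here the deepest term is d(n-2) (the n term is non-homogeneous and does not affect the order), so the order is 2.

Order 2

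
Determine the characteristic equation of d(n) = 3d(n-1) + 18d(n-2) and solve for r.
Substitute d(n) = rⁿ and divide through by rⁿ⁻²: r² - 3r - 18 = 0
Factor: (r - 6)(r + 3) = 0, so r = 6, -3.
General solution: d(n) = A·6ⁿ + B·(-3)ⁿ

Characteristic: r² - 3r - 18 = 0, Roots: r = 6, -3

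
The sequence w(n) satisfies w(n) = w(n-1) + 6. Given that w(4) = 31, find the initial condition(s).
w(4) = w(0) + 4·6, so w(0) = 31 - 24 = 7.

w(0) = 7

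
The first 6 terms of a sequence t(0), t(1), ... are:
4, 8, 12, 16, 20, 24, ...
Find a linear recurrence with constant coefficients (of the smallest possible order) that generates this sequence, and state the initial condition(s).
Look for the lowest-order linear relation among consecutive terms.
Observation: consecutive differences are constant (= 4).
Check at n=2: 1·8 + 4 = 12. ✓

t(n) = t(n-1) + 4, t(0) = 4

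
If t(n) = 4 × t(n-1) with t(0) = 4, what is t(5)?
Computing step by step:
t(0) = 4
t(1) = 4 × 4 = 16
t(2) = 4 × 16 = 64
t(3) = 4 × 64 = 256
t(4) = 4 × 256 = 1024
t(5) = 4 × 1024 = 4096

4096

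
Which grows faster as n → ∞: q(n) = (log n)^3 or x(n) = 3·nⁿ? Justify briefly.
Comparing growth rates:
Growth-rate hierarchy: log n ≺ any polynomial ≺ any exponential cⁿ (c>1) ≺ n! ≺ nⁿ.
super-exponential nⁿ dominates polylogarithmic (log n)^3 asymptotically.

x(n) grows faster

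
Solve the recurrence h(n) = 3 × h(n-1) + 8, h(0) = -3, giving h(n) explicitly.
Recurrence: h(n) = 3 × h(n-1) + 8, initial: h(0) = -3.
Try h(n) = A·3ⁿ + C. Substituting: A·3ⁿ + C = 3(A·3ⁿ⁻¹ + C) + 8 = A·3ⁿ + 3C + 8, so C = 3C + 8, giving C = -4. Then h(0) = A - 4 = -3 gives A = 1.

h(n) = 3ⁿ - 4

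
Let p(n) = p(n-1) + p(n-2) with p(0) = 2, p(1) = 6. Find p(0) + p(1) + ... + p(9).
Computing the sequence terms: 2, 6, 8, 14, 22, 36, 58, 94, 152, 246
Adding these values together:

638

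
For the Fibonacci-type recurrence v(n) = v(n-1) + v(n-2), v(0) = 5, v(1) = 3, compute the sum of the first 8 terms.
Computing the sequence terms: 5, 3, 8, 11, 19, 30, 49, 79
Adding these values together:

204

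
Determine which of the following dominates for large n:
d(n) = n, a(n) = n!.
Comparing growth rates:
Growth-rate hierarchy: log n ≺ any polynomial ≺ any exponential cⁿ (c>1) ≺ n! ≺ nⁿ.
factorial dominates polynomial degree 1 asymptotically.

a(n) grows faster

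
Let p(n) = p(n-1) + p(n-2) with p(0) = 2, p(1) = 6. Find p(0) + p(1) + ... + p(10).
Computing the sequence terms: 2, 6, 8, 14, 22, 36, 58, 94, 152, 246, 398
Adding these values together:

1036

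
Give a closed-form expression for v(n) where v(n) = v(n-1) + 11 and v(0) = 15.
Recurrence: v(n) = v(n-1) + 11, initial: v(0) = 15.
Each step adds 11, so v(n) = v(0) + 11n = 11n + 15.

v(n) = 11n + 15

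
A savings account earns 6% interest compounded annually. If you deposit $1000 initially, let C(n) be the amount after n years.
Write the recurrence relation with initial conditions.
Each year the balance grows by 6%, i.e. is multiplied by 1 + 6/100 = 1.06, so C(n) = 1.06 × C(n-1). The initial deposit gives C(0) = 1000.
Unrolling gives the closed form C(n) = 1000 × (1.06)ⁿ.

C(n) = 1.06 × C(n-1), C(0) = 1000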